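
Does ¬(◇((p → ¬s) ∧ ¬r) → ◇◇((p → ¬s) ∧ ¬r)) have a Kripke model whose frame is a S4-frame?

1. ¬(◇((p → ¬s) ∧ ¬r) → ◇◇((p → ¬s) ∧ ¬r)), w0
2. ◇((p → ¬s) ∧ ¬r), w0   [¬→-rule on 1]
3. ¬◇◇((p → ¬s) ∧ ¬r), w0   [¬→-rule on 1]
4. ¬◇((p → ¬s) ∧ ¬r), w0   [¬◇-rule on 3 via w0Rw0]
5. ¬((p → ¬s) ∧ ¬r), w0   [¬◇-rule on 4 via w0Rw0]
6. ¬(p → ¬s), w0   [¬∧-rule on 5 (branches; this branch)]
7. p, w0   [¬→-rule on 6]
8. s, w0   [¬→-rule on 6]
9. (p → ¬s) ∧ ¬r, w1   [◇-rule on 2: fresh world w1, w0Rw1]
10. p → ¬s, w1   [∧-rule on 9]
11. ¬r, w1   [∧-rule on 9]
12. ¬◇((p → ¬s) ∧ ¬r), w1   [¬◇-rule on 3 via w0Rw1]
13. ¬((p → ¬s) ∧ ¬r), w1   [¬◇-rule on 4 via w0Rw1]
14. ¬s, w1   [→-rule on 10 (branches; this branch)]
15. ¬(p → ¬s), w1   [¬∧-rule on 13 (branches; this branch)]
16. p, w1   [¬→-rule on 15]
17. s, w1   [¬→-rule on 15]
Accessibility: w0Rw0, w0Rw1, w1Rw1
Branch closes: s and ¬s both at w1.
Every branch closes; the branch above is one of them.

Unsatisfiable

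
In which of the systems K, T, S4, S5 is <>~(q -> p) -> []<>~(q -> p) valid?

S5

S4-tableau for the negation ~(<>~(q -> p) -> []<>~(q -> p)):
1. ~(<>~(q -> p) -> []<>~(q -> p)), w0
2. <>~(q -> p), w0
3. ~[]<>~(q -> p), w0
4. ~(q -> p), w1
5. q, w1
6. ~p, w1
7. ~<>~(q -> p), w2
8. q -> p, w2
9. p, w2
Accessibility: w0Rw0, w0Rw1, w0Rw2, w1Rw1, w2Rw2
Complete open branch: countermodel on an S4-frame, so not valid in S4, nor in K, T (the same frame is also a K-frame and a T-frame).
S5-tableau for the negation ~(<>~(q -> p) -> []<>~(q -> p)):
1. ~(<>~(q -> p) -> []<>~(q -> p)), w0
2. <>~(q -> p), w0
3. ~[]<>~(q -> p), w0
4. ~(q -> p), w1
5. q, w1
6. ~p, w1
7. ~<>~(q -> p), w2
8. q -> p, w0
9. q -> p, w1
10. q -> p, w2
11. p, w0
12. p, w1
Accessibility: w0Rw0, w0Rw1, w0Rw2, w1Rw0, w1Rw1, w1Rw2, w2Rw0, w2Rw1, w2Rw2
Branch closes: p and ~p both at w1.
Every branch closes (one shown): valid in S5.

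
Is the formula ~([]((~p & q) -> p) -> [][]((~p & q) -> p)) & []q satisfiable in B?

1. ~([]((~p & q) -> p) -> [][]((~p & q) -> p)) & []q, 0
2. ~([]((~p & q) -> p) -> [][]((~p & q) -> p)), 0
3. []q, 0
4. []((~p & q) -> p), 0
5. ~[][]((~p & q) -> p), 0
6. q, 0
7. (~p & q) -> p, 0
8. p, 0
9. ~[]((~p & q) -> p), 1
10. q, 1
11. (~p & q) -> p, 1
12. p, 1
13. ~((~p & q) -> p), 2
14. ~p & q, 2
15. ~p, 2
16. q, 2
Accessibility: 0R0, 0R1, 1R0, 1R1, 1R2, 2R1, 2R2

Yes, satisfiable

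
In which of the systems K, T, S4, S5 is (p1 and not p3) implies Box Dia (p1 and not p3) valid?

S5

S4-tableau for the negation not ((p1 and not p3) implies Box Dia (p1 and not p3)):
1. not ((p1 and not p3) implies Box Dia (p1 and not p3)), w0
2. p1 and not p3, w0
3. not Box Dia (p1 and not p3), w0
4. p1, w0
5. not p3, w0
6. not Dia (p1 and not p3), w1
7. not (p1 and not p3), w1
8. p3, w1
Accessibility: w0Rw0, w0Rw1, w1Rw1
Complete open branch: countermodel on an S4-frame, so not valid in S4, nor in K, T (the same frame is also a K-frame and a T-frame).
S5-tableau for the negation not ((p1 and not p3) implies Box Dia (p1 and not p3)):
1. not ((p1 and not p3) implies Box Dia (p1 and not p3)), w0
2. p1 and not p3, w0
3. not Box Dia (p1 and not p3), w0
4. p1, w0
5. not p3, w0
6. not Dia (p1 and not p3), w1
7. not (p1 and not p3), w0
8. not (p1 and not p3), w1
9. p3, w0
Accessibility: w0Rw0, w0Rw1, w1Rw0, w1Rw1
Branch closes: p3 and not p3 both at w0.
Every branch closes (one shown): valid in S5.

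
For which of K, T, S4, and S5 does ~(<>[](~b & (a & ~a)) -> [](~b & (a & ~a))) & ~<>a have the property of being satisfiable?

K

K-tableau for the formula:
1. ~(<>[](~b & (a & ~a)) -> [](~b & (a & ~a))) & ~<>a, 0
2. ~(<>[](~b & (a & ~a)) -> [](~b & (a & ~a))), 0   [&-rule on 1]
3. ~<>a, 0   [&-rule on 1]
4. <>[](~b & (a & ~a)), 0   [~->-rule on 2]
5. ~[](~b & (a & ~a)), 0   [~->-rule on 2]
6. [](~b & (a & ~a)), 1   [<>-rule on 4: fresh world 1, 0R1]
7. ~a, 1   [~<>-rule on 3 via 0R1]
8. ~(~b & (a & ~a)), 2   [~[]-rule on 5: fresh world 2, 0R2]
9. ~a, 2   [~<>-rule on 3 via 0R2]
10. ~(a & ~a), 2   [~&-rule on 8 (branches; this branch)]
Accessibility: 0R1, 0R2
Complete open branch: satisfiable in K.
T-tableau for the formula:
1. ~(<>[](~b & (a & ~a)) -> [](~b & (a & ~a))) & ~<>a, 0
2. ~(<>[](~b & (a & ~a)) -> [](~b & (a & ~a))), 0   [&-rule on 1]
3. ~<>a, 0   [&-rule on 1]
4. <>[](~b & (a & ~a)), 0   [~->-rule on 2]
5. ~[](~b & (a & ~a)), 0   [~->-rule on 2]
6. ~a, 0   [~<>-rule on 3 via 0R0]
7. [](~b & (a & ~a)), 1   [<>-rule on 4: fresh world 1, 0R1]
8. ~a, 1   [~<>-rule on 3 via 0R1]
9. ~b & (a & ~a), 1   [[]-rule on 7 via 1R1]
10. ~b, 1   [&-rule on 9]
11. a & ~a, 1   [&-rule on 9]
12. a, 1   [&-rule on 11]
Accessibility: 0R0, 0R1, 1R1
Branch closes: a and ~a both at 1.
Every branch closes (one shown): unsatisfiable in T, hence also in S4, S5 (every S4/S5-frame is a T-frame).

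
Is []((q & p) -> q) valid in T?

Valid

Tableau for the negation ~[]((q & p) -> q):
1. ~[]((q & p) -> q), w0
2. ~((q & p) -> q), w1
3. q & p, w1
4. ~q, w1
5. q, w1
6. p, w1
Accessibility: w0Rw0, w0Rw1, w1Rw1
Branch closes: q and ~q both at w1.
All branches of the negation close; one closing branch shown above.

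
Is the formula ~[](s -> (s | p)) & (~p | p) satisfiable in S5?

1. ~[](s -> (s | p)) & (~p | p), 0
2. ~[](s -> (s | p)), 0
3. ~p | p, 0
4. p, 0
5. ~(s -> (s | p)), 1
6. s, 1
7. ~(s | p), 1
8. ~s, 1
9. ~p, 1
Accessibility: 0R0, 0R1, 1R0, 1R1
Branch closes: s and ~s both at 1.
Every branch closes; the branch above is one of them.

Unsatisfiable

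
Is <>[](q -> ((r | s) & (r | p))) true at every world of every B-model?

Not valid

Tableau for the negation ~<>[](q -> ((r | s) & (r | p))):
1. ~<>[](q -> ((r | s) & (r | p))), w0
2. ~[](q -> ((r | s) & (r | p))), w0
3. ~(q -> ((r | s) & (r | p))), w1
4. q, w1
5. ~((r | s) & (r | p)), w1
6. ~[](q -> ((r | s) & (r | p))), w1
7. ~(r | p), w1
8. ~r, w1
9. ~p, w1
10. ~(q -> ((r | s) & (r | p))), w2
11. q, w2
12. ~((r | s) & (r | p)), w2
13. ~(r | p), w2
14. ~r, w2
15. ~p, w2
Accessibility: w0Rw0, w0Rw1, w1Rw0, w1Rw1, w1Rw2, w2Rw1, w2Rw2
The negation has an open branch (countermodel exists).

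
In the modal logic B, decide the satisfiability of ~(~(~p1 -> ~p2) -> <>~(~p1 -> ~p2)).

No, unsatisfiable

1. ~(~(~p1 -> ~p2) -> <>~(~p1 -> ~p2)), u
2. ~(~p1 -> ~p2), u
3. ~<>~(~p1 -> ~p2), u
4. ~p1, u
5. p2, u
6. ~p1 -> ~p2, u
7. ~p2, u
Accessibility: uRu
Branch closes: p2 and ~p2 both at u.
(One branch shown.) All branches close.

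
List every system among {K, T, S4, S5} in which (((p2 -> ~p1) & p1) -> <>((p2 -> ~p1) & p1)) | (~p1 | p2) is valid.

T-tableau for the negation ~((((p2 -> ~p1) & p1) -> <>((p2 -> ~p1) & p1)) | (~p1 | p2)):
1. ~((((p2 -> ~p1) & p1) -> <>((p2 -> ~p1) & p1)) | (~p1 | p2)), w0
2. ~(((p2 -> ~p1) & p1) -> <>((p2 -> ~p1) & p1)), w0
3. ~(~p1 | p2), w0
4. (p2 -> ~p1) & p1, w0
5. ~<>((p2 -> ~p1) & p1), w0
6. p1, w0
7. ~p2, w0
8. p2 -> ~p1, w0
9. ~((p2 -> ~p1) & p1), w0
10. ~(p2 -> ~p1), w0
11. p2, w0
Accessibility: w0Rw0
Branch closes: p2 and ~p2 both at w0.
Every branch closes (one shown): valid in T, hence also in S4, S5 (every theorem of T is a theorem of S4 and S5).
K-tableau for the negation ~((((p2 -> ~p1) & p1) -> <>((p2 -> ~p1) & p1)) | (~p1 | p2)):
1. ~((((p2 -> ~p1) & p1) -> <>((p2 -> ~p1) & p1)) | (~p1 | p2)), w0
2. ~(((p2 -> ~p1) & p1) -> <>((p2 -> ~p1) & p1)), w0
3. ~(~p1 | p2), w0
4. (p2 -> ~p1) & p1, w0
5. ~<>((p2 -> ~p1) & p1), w0
6. p1, w0
7. ~p2, w0
8. p2 -> ~p1, w0
Complete open branch: countermodel on a K-frame, so not valid in K.

T, S4, S5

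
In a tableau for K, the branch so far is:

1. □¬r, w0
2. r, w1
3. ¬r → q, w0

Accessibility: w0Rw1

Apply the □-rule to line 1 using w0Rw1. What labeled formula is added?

¬r, w1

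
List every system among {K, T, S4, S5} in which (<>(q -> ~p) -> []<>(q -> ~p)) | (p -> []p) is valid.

S4-tableau for the negation ~((<>(q -> ~p) -> []<>(q -> ~p)) | (p -> []p)):
1. ~((<>(q -> ~p) -> []<>(q -> ~p)) | (p -> []p)), 0
2. ~(<>(q -> ~p) -> []<>(q -> ~p)), 0   [~|-rule on 1]
3. ~(p -> []p), 0   [~|-rule on 1]
4. <>(q -> ~p), 0   [~->-rule on 2]
5. ~[]<>(q -> ~p), 0   [~->-rule on 2]
6. p, 0   [~->-rule on 3]
7. ~[]p, 0   [~->-rule on 3]
8. q -> ~p, 1   [<>-rule on 4: fresh world 1, 0R1]
9. ~p, 1   [->-rule on 8 (branches; this branch)]
10. ~<>(q -> ~p), 2   [~[]-rule on 5: fresh world 2, 0R2]
11. ~(q -> ~p), 2   [~<>-rule on 10 via 2R2]
12. q, 2   [~->-rule on 11]
13. p, 2   [~->-rule on 11]
14. ~p, 3   [~[]-rule on 7: fresh world 3, 0R3]
Accessibility: 0R0, 0R1, 0R2, 0R3, 1R1, 2R2, 3R3
Complete open branch: countermodel on an S4-frame, so not valid in S4, nor in K, T (the same frame is also a K-frame and a T-frame).
S5-tableau for the negation ~((<>(q -> ~p) -> []<>(q -> ~p)) | (p -> []p)):
1. ~((<>(q -> ~p) -> []<>(q -> ~p)) | (p -> []p)), 0
2. ~(<>(q -> ~p) -> []<>(q -> ~p)), 0   [~|-rule on 1]
3. ~(p -> []p), 0   [~|-rule on 1]
4. <>(q -> ~p), 0   [~->-rule on 2]
5. ~[]<>(q -> ~p), 0   [~->-rule on 2]
6. p, 0   [~->-rule on 3]
7. ~[]p, 0   [~->-rule on 3]
8. q -> ~p, 1   [<>-rule on 4: fresh world 1, 0R1]
9. ~p, 1   [->-rule on 8 (branches; this branch)]
10. ~<>(q -> ~p), 2   [~[]-rule on 5: fresh world 2, 0R2]
11. ~(q -> ~p), 0   [~<>-rule on 10 via 2R0]
12. q, 0   [~->-rule on 11]
13. ~(q -> ~p), 1   [~<>-rule on 10 via 2R1]
14. q, 1   [~->-rule on 13]
15. p, 1   [~->-rule on 13]
Accessibility: 0R0, 0R1, 0R2, 1R0, 1R1, 1R2, 2R0, 2R1, 2R2
Branch closes: p and ~p both at 1.
Every branch closes (one shown): valid in S5.

S5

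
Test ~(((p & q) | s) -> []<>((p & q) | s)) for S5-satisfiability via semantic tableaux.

1. ~(((p & q) | s) -> []<>((p & q) | s)), 0
2. (p & q) | s, 0   [~->-rule on 1]
3. ~[]<>((p & q) | s), 0   [~->-rule on 1]
4. p & q, 0   [|-rule on 2 (branches; this branch)]
5. p, 0   [&-rule on 4]
6. q, 0   [&-rule on 4]
7. ~<>((p & q) | s), 1   [~[]-rule on 3: fresh world 1, 0R1]
8. ~((p & q) | s), 0   [~<>-rule on 7 via 1R0]
9. ~(p & q), 0   [~|-rule on 8]
10. ~s, 0   [~|-rule on 8]
11. ~((p & q) | s), 1   [~<>-rule on 7 via 1R1]
12. ~(p & q), 1   [~|-rule on 11]
13. ~s, 1   [~|-rule on 11]
14. ~q, 0   [~&-rule on 9 (branches; this branch)]
Accessibility: 0R0, 0R1, 1R0, 1R1
Branch closes: q and ~q both at 0.
Every branch closes; the branch above is one of them.

Unsatisfiable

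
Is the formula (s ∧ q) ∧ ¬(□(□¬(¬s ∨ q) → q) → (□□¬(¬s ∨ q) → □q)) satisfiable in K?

No, unsatisfiable

1. (s ∧ q) ∧ ¬(□(□¬(¬s ∨ q) → q) → (□□¬(¬s ∨ q) → □q)), u
2. s ∧ q, u   [∧-rule on 1]
3. ¬(□(□¬(¬s ∨ q) → q) → (□□¬(¬s ∨ q) → □q)), u   [∧-rule on 1]
4. s, u   [∧-rule on 2]
5. q, u   [∧-rule on 2]
6. □(□¬(¬s ∨ q) → q), u   [¬→-rule on 3]
7. ¬(□□¬(¬s ∨ q) → □q), u   [¬→-rule on 3]
8. □□¬(¬s ∨ q), u   [¬→-rule on 7]
9. ¬□q, u   [¬→-rule on 7]
10. ¬q, v   [¬□-rule on 9: fresh world v, uRv]
11. □¬(¬s ∨ q) → q, v   [□-rule on 6 via uRv]
12. □¬(¬s ∨ q), v   [□-rule on 8 via uRv]
13. ¬□¬(¬s ∨ q), v   [→-rule on 11 (branches; this branch)]
14. ¬s ∨ q, w   [¬□-rule on 13: fresh world w, vRw]
15. ¬(¬s ∨ q), w   [□-rule on 12 via vRw]
16. s, w   [¬∨-rule on 15]
17. ¬q, w   [¬∨-rule on 15]
18. q, w   [∨-rule on 14 (branches; this branch)]
Accessibility: uRv, vRw
Branch closes: q and ¬q both at w.
Every branch closes; the branch above is one of them.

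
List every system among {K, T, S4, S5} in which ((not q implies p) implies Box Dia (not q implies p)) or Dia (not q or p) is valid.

K-tableau for the negation not (((not q implies p) implies Box Dia (not q implies p)) or Dia (not q or p)):
1. not (((not q implies p) implies Box Dia (not q implies p)) or Dia (not q or p)), u
2. not ((not q implies p) implies Box Dia (not q implies p)), u
3. not Dia (not q or p), u
4. not q implies p, u
5. not Box Dia (not q implies p), u
6. p, u
7. not Dia (not q implies p), v
8. not (not q or p), v
9. q, v
10. not p, v
Accessibility: uRv
Complete open branch: countermodel on a K-frame, so not valid in K.
T-tableau for the negation not (((not q implies p) implies Box Dia (not q implies p)) or Dia (not q or p)):
1. not (((not q implies p) implies Box Dia (not q implies p)) or Dia (not q or p)), u
2. not ((not q implies p) implies Box Dia (not q implies p)), u
3. not Dia (not q or p), u
4. not q implies p, u
5. not Box Dia (not q implies p), u
6. not (not q or p), u
7. q, u
8. not p, u
9. not Dia (not q implies p), v
10. not (not q or p), v
11. q, v
12. not p, v
13. not (not q implies p), v
14. not q, v
Accessibility: uRu, uRv, vRv
Branch closes: q and not q both at v.
Every branch closes (one shown): valid in T, hence also in S4, S5 (every theorem of T is a theorem of S4 and S5).

T, S4, S5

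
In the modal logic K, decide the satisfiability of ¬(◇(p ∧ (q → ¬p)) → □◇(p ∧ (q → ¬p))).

Yes, satisfiable

1. ¬(◇(p ∧ (q → ¬p)) → □◇(p ∧ (q → ¬p))), u
2. ◇(p ∧ (q → ¬p)), u
3. ¬□◇(p ∧ (q → ¬p)), u
4. p ∧ (q → ¬p), v
5. p, v
6. q → ¬p, v
7. ¬q, v
8. ¬◇(p ∧ (q → ¬p)), w
Accessibility: uRv, uRw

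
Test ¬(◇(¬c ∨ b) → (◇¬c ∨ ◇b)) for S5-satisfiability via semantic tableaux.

1. ¬(◇(¬c ∨ b) → (◇¬c ∨ ◇b)), u
2. ◇(¬c ∨ b), u
3. ¬(◇¬c ∨ ◇b), u
4. ¬◇¬c, u
5. ¬◇b, u
6. c, u
7. ¬b, u
8. ¬c ∨ b, v
9. c, v
10. ¬b, v
11. b, v
Accessibility: uRu, uRv, vRu, vRv
Branch closes: b and ¬b both at v.
Every branch closes; the branch above is one of them.

Unsatisfiable (every branch closes)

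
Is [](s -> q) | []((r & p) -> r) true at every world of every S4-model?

Tableau for the negation ~([](s -> q) | []((r & p) -> r)):
1. ~([](s -> q) | []((r & p) -> r)), 0
2. ~[](s -> q), 0
3. ~[]((r & p) -> r), 0
4. ~(s -> q), 1
5. s, 1
6. ~q, 1
7. ~((r & p) -> r), 2
8. r & p, 2
9. ~r, 2
10. r, 2
11. p, 2
Accessibility: 0R0, 0R1, 0R2, 1R1, 2R2
Branch closes: r and ~r both at 2.
Every branch of the negation's tableau closes; the branch above is one of them.

Yes, valid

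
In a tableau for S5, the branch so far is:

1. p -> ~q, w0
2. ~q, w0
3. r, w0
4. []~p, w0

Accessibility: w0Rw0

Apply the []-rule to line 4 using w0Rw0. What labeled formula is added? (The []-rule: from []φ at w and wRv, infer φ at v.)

~p, w0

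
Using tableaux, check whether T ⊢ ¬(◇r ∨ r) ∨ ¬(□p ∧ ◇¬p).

Yes, valid

Tableau for the negation ¬(¬(◇r ∨ r) ∨ ¬(□p ∧ ◇¬p)):
1. ¬(¬(◇r ∨ r) ∨ ¬(□p ∧ ◇¬p)), u
2. ◇r ∨ r, u
3. □p ∧ ◇¬p, u
4. □p, u
5. ◇¬p, u
6. p, u
7. r, u
8. ¬p, v
9. p, v
Accessibility: uRu, uRv, vRv
Branch closes: p and ¬p both at v.
Every branch of the negation's tableau closes; the branch above is one of them.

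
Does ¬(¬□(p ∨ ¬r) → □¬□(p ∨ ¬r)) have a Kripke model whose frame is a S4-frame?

Satisfiable

1. ¬(¬□(p ∨ ¬r) → □¬□(p ∨ ¬r)), u
2. ¬□(p ∨ ¬r), u
3. ¬□¬□(p ∨ ¬r), u
4. ¬(p ∨ ¬r), v
5. ¬p, v
6. r, v
7. □(p ∨ ¬r), w
8. p ∨ ¬r, w
9. ¬r, w
Accessibility: uRu, uRv, uRw, vRv, wRw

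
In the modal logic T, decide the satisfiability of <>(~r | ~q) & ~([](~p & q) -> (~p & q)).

Unsatisfiable (every branch closes)

1. <>(~r | ~q) & ~([](~p & q) -> (~p & q)), 0
2. <>(~r | ~q), 0   [&-rule on 1]
3. ~([](~p & q) -> (~p & q)), 0   [&-rule on 1]
4. [](~p & q), 0   [~->-rule on 3]
5. ~(~p & q), 0   [~->-rule on 3]
6. ~p & q, 0   [[]-rule on 4 via 0R0]
7. ~p, 0   [&-rule on 6]
8. q, 0   [&-rule on 6]
9. ~q, 0   [~&-rule on 5 (branches; this branch)]
Accessibility: 0R0
Branch closes: q and ~q both at 0.
(One branch shown.) All branches close.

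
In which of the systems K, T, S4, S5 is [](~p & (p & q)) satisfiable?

K

K-tableau for the formula:
1. [](~p & (p & q)), u
Complete open branch: satisfiable in K.
T-tableau for the formula:
1. [](~p & (p & q)), u
2. ~p & (p & q), u
3. ~p, u
4. p & q, u
5. p, u
6. q, u
Accessibility: uRu
Branch closes: p and ~p both at u.
Every branch closes (one shown): unsatisfiable in T, hence also in S4, S5 (every S4/S5-frame is a T-frame).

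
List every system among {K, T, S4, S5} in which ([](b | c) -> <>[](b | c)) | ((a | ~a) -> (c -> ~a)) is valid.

T-tableau for the negation ~(([](b | c) -> <>[](b | c)) | ((a | ~a) -> (c -> ~a))):
1. ~(([](b | c) -> <>[](b | c)) | ((a | ~a) -> (c -> ~a))), u
2. ~([](b | c) -> <>[](b | c)), u
3. ~((a | ~a) -> (c -> ~a)), u
4. [](b | c), u
5. ~<>[](b | c), u
6. a | ~a, u
7. ~(c -> ~a), u
8. c, u
9. a, u
10. b | c, u
11. ~[](b | c), u
12. ~(b | c), v
13. ~b, v
14. ~c, v
15. b | c, v
16. ~[](b | c), v
17. c, v
Accessibility: uRu, uRv, vRv
Branch closes: c and ~c both at v.
Every branch closes (one shown): valid in T, hence also in S4, S5 (every theorem of T is a theorem of S4 and S5).
K-tableau for the negation ~(([](b | c) -> <>[](b | c)) | ((a | ~a) -> (c -> ~a))):
1. ~(([](b | c) -> <>[](b | c)) | ((a | ~a) -> (c -> ~a))), u
2. ~([](b | c) -> <>[](b | c)), u
3. ~((a | ~a) -> (c -> ~a)), u
4. [](b | c), u
5. ~<>[](b | c), u
6. a | ~a, u
7. ~(c -> ~a), u
8. c, u
9. a, u
Complete open branch: countermodel on a K-frame, so not valid in K.

T, S4, S5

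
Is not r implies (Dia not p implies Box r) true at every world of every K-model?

Invalid (countermodel exists)

Tableau for the negation not (not r implies (Dia not p implies Box r)):
1. not (not r implies (Dia not p implies Box r)), u
2. not r, u
3. not (Dia not p implies Box r), u
4. Dia not p, u
5. not Box r, u
6. not p, v
7. not r, w
Accessibility: uRv, uRw
The negation has an open branch (countermodel exists).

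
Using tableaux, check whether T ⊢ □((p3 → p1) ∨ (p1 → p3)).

Valid in T

Tableau for the negation ¬□((p3 → p1) ∨ (p1 → p3)):
1. ¬□((p3 → p1) ∨ (p1 → p3)), 0
2. ¬((p3 → p1) ∨ (p1 → p3)), 1   [¬□-rule on 1: fresh world 1, 0R1]
3. ¬(p3 → p1), 1   [¬∨-rule on 2]
4. ¬(p1 → p3), 1   [¬∨-rule on 2]
5. p3, 1   [¬→-rule on 3]
6. ¬p1, 1   [¬→-rule on 3]
7. p1, 1   [¬→-rule on 4]
8. ¬p3, 1   [¬→-rule on 4]
Accessibility: 0R0, 0R1, 1R1
Branch closes: p1 and ¬p1 both at 1.
Every branch of the negation's tableau closes; the branch above is one of them.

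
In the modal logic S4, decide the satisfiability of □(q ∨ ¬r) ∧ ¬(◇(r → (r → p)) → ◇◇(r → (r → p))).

No, unsatisfiable

1. □(q ∨ ¬r) ∧ ¬(◇(r → (r → p)) → ◇◇(r → (r → p))), 0
2. □(q ∨ ¬r), 0
3. ¬(◇(r → (r → p)) → ◇◇(r → (r → p))), 0
4. ◇(r → (r → p)), 0
5. ¬◇◇(r → (r → p)), 0
6. q ∨ ¬r, 0
7. ¬◇(r → (r → p)), 0
8. ¬(r → (r → p)), 0
9. r, 0
10. ¬(r → p), 0
11. ¬p, 0
12. q, 0
13. r → (r → p), 1
14. q ∨ ¬r, 1
15. ¬◇(r → (r → p)), 1
16. ¬(r → (r → p)), 1
17. r, 1
18. ¬(r → p), 1
19. ¬p, 1
20. r → p, 1
21. q, 1
22. p, 1
Accessibility: 0R0, 0R1, 1R1
Branch closes: p and ¬p both at 1.
All branches of the tableau close; one closing branch shown above.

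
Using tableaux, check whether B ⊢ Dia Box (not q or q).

Valid in B

Tableau for the negation not Dia Box (not q or q):
1. not Dia Box (not q or q), 0
2. not Box (not q or q), 0
3. not (not q or q), 1
4. q, 1
5. not q, 1
Accessibility: 0R0, 0R1, 1R0, 1R1
Branch closes: q and not q both at 1.
Every branch of the negation's tableau closes; the branch above is one of them.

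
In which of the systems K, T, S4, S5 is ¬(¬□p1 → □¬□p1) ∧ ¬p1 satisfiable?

S5-tableau for the formula:
1. ¬(¬□p1 → □¬□p1) ∧ ¬p1, w0
2. ¬(¬□p1 → □¬□p1), w0
3. ¬p1, w0
4. ¬□p1, w0
5. ¬□¬□p1, w0
6. ¬p1, w1
7. □p1, w2
8. p1, w0
Accessibility: w0Rw0, w0Rw1, w0Rw2, w1Rw0, w1Rw1, w1Rw2, w2Rw0, w2Rw1, w2Rw2
Branch closes: p1 and ¬p1 both at w0.
Every branch closes (one shown): unsatisfiable in S5.
S4-tableau for the formula:
1. ¬(¬□p1 → □¬□p1) ∧ ¬p1, w0
2. ¬(¬□p1 → □¬□p1), w0
3. ¬p1, w0
4. ¬□p1, w0
5. ¬□¬□p1, w0
6. ¬p1, w1
7. □p1, w2
8. p1, w2
Accessibility: w0Rw0, w0Rw1, w0Rw2, w1Rw1, w2Rw2
Complete open branch: satisfiable in S4, hence also in K, T (this S4-model is also a K-model and a T-model).

K, T, S4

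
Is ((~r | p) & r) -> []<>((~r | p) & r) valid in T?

Tableau for the negation ~(((~r | p) & r) -> []<>((~r | p) & r)):
1. ~(((~r | p) & r) -> []<>((~r | p) & r)), 0
2. (~r | p) & r, 0   [~->-rule on 1]
3. ~[]<>((~r | p) & r), 0   [~->-rule on 1]
4. ~r | p, 0   [&-rule on 2]
5. r, 0   [&-rule on 2]
6. p, 0   [|-rule on 4 (branches; this branch)]
7. ~<>((~r | p) & r), 1   [~[]-rule on 3: fresh world 1, 0R1]
8. ~((~r | p) & r), 1   [~<>-rule on 7 via 1R1]
9. ~r, 1   [~&-rule on 8 (branches; this branch)]
Accessibility: 0R0, 0R1, 1R1
The negation has an open branch (countermodel exists).

No, not valid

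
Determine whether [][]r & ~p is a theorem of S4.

Tableau for the negation ~([][]r & ~p):
1. ~([][]r & ~p), 0
2. p, 0
Accessibility: 0R0
The negation has an open branch (countermodel exists).

No, not valid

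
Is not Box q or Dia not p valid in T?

No, not valid

Tableau for the negation not (not Box q or Dia not p):
1. not (not Box q or Dia not p), w0
2. Box q, w0
3. not Dia not p, w0
4. q, w0
5. p, w0
Accessibility: w0Rw0
The negation has an open branch (countermodel exists).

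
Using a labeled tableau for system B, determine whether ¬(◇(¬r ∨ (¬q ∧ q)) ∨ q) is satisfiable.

1. ¬(◇(¬r ∨ (¬q ∧ q)) ∨ q), 0
2. ¬◇(¬r ∨ (¬q ∧ q)), 0   [¬∨-rule on 1]
3. ¬q, 0   [¬∨-rule on 1]
4. ¬(¬r ∨ (¬q ∧ q)), 0   [¬◇-rule on 2 via 0R0]
5. r, 0   [¬∨-rule on 4]
6. ¬(¬q ∧ q), 0   [¬∨-rule on 4]
Accessibility: 0R0

Yes, satisfiable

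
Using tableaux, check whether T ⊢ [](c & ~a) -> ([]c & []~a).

Tableau for the negation ~([](c & ~a) -> ([]c & []~a)):
1. ~([](c & ~a) -> ([]c & []~a)), u
2. [](c & ~a), u
3. ~([]c & []~a), u
4. c & ~a, u
5. c, u
6. ~a, u
7. ~[]~a, u
8. a, v
9. c & ~a, v
10. c, v
11. ~a, v
Accessibility: uRu, uRv, vRv
Branch closes: a and ~a both at v.
Every branch of the negation's tableau closes; the branch above is one of them.

Valid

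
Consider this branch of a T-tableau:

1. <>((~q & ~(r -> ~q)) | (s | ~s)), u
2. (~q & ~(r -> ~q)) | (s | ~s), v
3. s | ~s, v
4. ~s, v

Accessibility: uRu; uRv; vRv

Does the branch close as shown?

There is no literal clash: for every atom and world, at most one sign appears.

Open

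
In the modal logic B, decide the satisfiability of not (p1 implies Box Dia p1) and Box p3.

1. not (p1 implies Box Dia p1) and Box p3, w0
2. not (p1 implies Box Dia p1), w0
3. Box p3, w0
4. p1, w0
5. not Box Dia p1, w0
6. p3, w0
7. not Dia p1, w1
8. p3, w1
9. not p1, w0
Accessibility: w0Rw0, w0Rw1, w1Rw0, w1Rw1
Branch closes: p1 and not p1 both at w0.
Every branch closes; the branch above is one of them.

Unsatisfiable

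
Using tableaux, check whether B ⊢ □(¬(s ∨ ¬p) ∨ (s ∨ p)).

Tableau for the negation ¬□(¬(s ∨ ¬p) ∨ (s ∨ p)):
1. ¬□(¬(s ∨ ¬p) ∨ (s ∨ p)), 0
2. ¬(¬(s ∨ ¬p) ∨ (s ∨ p)), 1   [¬□-rule on 1: fresh world 1, 0R1]
3. s ∨ ¬p, 1   [¬∨-rule on 2]
4. ¬(s ∨ p), 1   [¬∨-rule on 2]
5. ¬s, 1   [¬∨-rule on 4]
6. ¬p, 1   [¬∨-rule on 4]
Accessibility: 0R0, 0R1, 1R0, 1R1
The negation has an open branch (countermodel exists).

Invalid (countermodel exists)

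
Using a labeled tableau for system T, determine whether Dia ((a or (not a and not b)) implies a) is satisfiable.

1. Dia ((a or (not a and not b)) implies a), w0
2. (a or (not a and not b)) implies a, w1
3. a, w1
Accessibility: w0Rw0, w0Rw1, w1Rw1

Yes, satisfiable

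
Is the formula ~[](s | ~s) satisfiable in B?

1. ~[](s | ~s), u
2. ~(s | ~s), v
3. ~s, v
4. s, v
Accessibility: uRu, uRv, vRu, vRv
Branch closes: s and ~s both at v.
Every branch closes; the branch above is one of them.

Unsatisfiable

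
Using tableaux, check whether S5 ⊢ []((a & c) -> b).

Tableau for the negation ~[]((a & c) -> b):
1. ~[]((a & c) -> b), 0
2. ~((a & c) -> b), 1   [~[]-rule on 1: fresh world 1, 0R1]
3. a & c, 1   [~->-rule on 2]
4. ~b, 1   [~->-rule on 2]
5. a, 1   [&-rule on 3]
6. c, 1   [&-rule on 3]
Accessibility: 0R0, 0R1, 1R0, 1R1
The negation has an open branch (countermodel exists).

Invalid (countermodel exists)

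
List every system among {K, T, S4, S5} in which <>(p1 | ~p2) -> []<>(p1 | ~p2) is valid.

S5-tableau for the negation ~(<>(p1 | ~p2) -> []<>(p1 | ~p2)):
1. ~(<>(p1 | ~p2) -> []<>(p1 | ~p2)), 0
2. <>(p1 | ~p2), 0
3. ~[]<>(p1 | ~p2), 0
4. p1 | ~p2, 1
5. ~p2, 1
6. ~<>(p1 | ~p2), 2
7. ~(p1 | ~p2), 0
8. ~p1, 0
9. p2, 0
10. ~(p1 | ~p2), 1
11. ~p1, 1
12. p2, 1
Accessibility: 0R0, 0R1, 0R2, 1R0, 1R1, 1R2, 2R0, 2R1, 2R2
Branch closes: p2 and ~p2 both at 1.
Every branch closes (one shown): valid in S5.
S4-tableau for the negation ~(<>(p1 | ~p2) -> []<>(p1 | ~p2)):
1. ~(<>(p1 | ~p2) -> []<>(p1 | ~p2)), 0
2. <>(p1 | ~p2), 0
3. ~[]<>(p1 | ~p2), 0
4. p1 | ~p2, 1
5. ~p2, 1
6. ~<>(p1 | ~p2), 2
7. ~(p1 | ~p2), 2
8. ~p1, 2
9. p2, 2
Accessibility: 0R0, 0R1, 0R2, 1R1, 2R2
Complete open branch: countermodel on an S4-frame, so not valid in S4, nor in K, T (the same frame is also a K-frame and a T-frame).

S5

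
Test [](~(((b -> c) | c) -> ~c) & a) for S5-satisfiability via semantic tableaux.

Satisfiable (open branch found)

1. [](~(((b -> c) | c) -> ~c) & a), 0
2. ~(((b -> c) | c) -> ~c) & a, 0
3. ~(((b -> c) | c) -> ~c), 0
4. a, 0
5. (b -> c) | c, 0
6. c, 0
Accessibility: 0R0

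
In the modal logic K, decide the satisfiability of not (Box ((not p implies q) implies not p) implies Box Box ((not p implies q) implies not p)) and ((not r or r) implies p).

Satisfiable

1. not (Box ((not p implies q) implies not p) implies Box Box ((not p implies q) implies not p)) and ((not r or r) implies p), u
2. not (Box ((not p implies q) implies not p) implies Box Box ((not p implies q) implies not p)), u   [and-rule on 1]
3. (not r or r) implies p, u   [and-rule on 1]
4. Box ((not p implies q) implies not p), u   [neg-implies-rule on 2]
5. not Box Box ((not p implies q) implies not p), u   [neg-implies-rule on 2]
6. p, u   [implies-rule on 3 (branches; this branch)]
7. not Box ((not p implies q) implies not p), v   [neg-Box-rule on 5: fresh world v, uRv]
8. (not p implies q) implies not p, v   [Box-rule on 4 via uRv]
9. not p, v   [implies-rule on 8 (branches; this branch)]
10. not ((not p implies q) implies not p), w   [neg-Box-rule on 7: fresh world w, vRw]
11. not p implies q, w   [neg-implies-rule on 10]
12. p, w   [neg-implies-rule on 10]
13. q, w   [implies-rule on 11 (branches; this branch)]
Accessibility: uRv, vRw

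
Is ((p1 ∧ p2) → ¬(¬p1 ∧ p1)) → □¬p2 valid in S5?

Tableau for the negation ¬(((p1 ∧ p2) → ¬(¬p1 ∧ p1)) → □¬p2):
1. ¬(((p1 ∧ p2) → ¬(¬p1 ∧ p1)) → □¬p2), u
2. (p1 ∧ p2) → ¬(¬p1 ∧ p1), u   [¬→-rule on 1]
3. ¬□¬p2, u   [¬→-rule on 1]
4. ¬(¬p1 ∧ p1), u   [→-rule on 2 (branches; this branch)]
5. ¬p1, u   [¬∧-rule on 4 (branches; this branch)]
6. p2, v   [¬□-rule on 3: fresh world v, uRv]
Accessibility: uRu, uRv, vRu, vRv
The negation has an open branch (countermodel exists).

Invalid (countermodel exists)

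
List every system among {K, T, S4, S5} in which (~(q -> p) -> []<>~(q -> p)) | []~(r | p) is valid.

S5-tableau for the negation ~((~(q -> p) -> []<>~(q -> p)) | []~(r | p)):
1. ~((~(q -> p) -> []<>~(q -> p)) | []~(r | p)), u
2. ~(~(q -> p) -> []<>~(q -> p)), u
3. ~[]~(r | p), u
4. ~(q -> p), u
5. ~[]<>~(q -> p), u
6. q, u
7. ~p, u
8. r | p, v
9. p, v
10. ~<>~(q -> p), w
11. q -> p, u
12. q -> p, v
13. q -> p, w
14. p, u
Accessibility: uRu, uRv, uRw, vRu, vRv, vRw, wRu, wRv, wRw
Branch closes: p and ~p both at u.
Every branch closes (one shown): valid in S5.
S4-tableau for the negation ~((~(q -> p) -> []<>~(q -> p)) | []~(r | p)):
1. ~((~(q -> p) -> []<>~(q -> p)) | []~(r | p)), u
2. ~(~(q -> p) -> []<>~(q -> p)), u
3. ~[]~(r | p), u
4. ~(q -> p), u
5. ~[]<>~(q -> p), u
6. q, u
7. ~p, u
8. r | p, v
9. p, v
10. ~<>~(q -> p), w
11. q -> p, w
12. p, w
Accessibility: uRu, uRv, uRw, vRv, wRw
Complete open branch: countermodel on an S4-frame, so not valid in S4, nor in K, T (the same frame is also a K-frame and a T-frame).

S5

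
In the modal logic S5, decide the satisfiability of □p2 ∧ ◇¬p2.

1. □p2 ∧ ◇¬p2, 0
2. □p2, 0
3. ◇¬p2, 0
4. p2, 0
5. ¬p2, 1
6. p2, 1
Accessibility: 0R0, 0R1, 1R0, 1R1
Branch closes: p2 and ¬p2 both at 1.
Every branch closes; the branch above is one of them.

Unsatisfiable (every branch closes)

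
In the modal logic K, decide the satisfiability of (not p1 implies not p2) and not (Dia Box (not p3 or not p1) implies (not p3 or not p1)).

Yes, satisfiable

1. (not p1 implies not p2) and not (Dia Box (not p3 or not p1) implies (not p3 or not p1)), u
2. not p1 implies not p2, u
3. not (Dia Box (not p3 or not p1) implies (not p3 or not p1)), u
4. Dia Box (not p3 or not p1), u
5. not (not p3 or not p1), u
6. p3, u
7. p1, u
8. not p2, u
9. Box (not p3 or not p1), v
Accessibility: uRv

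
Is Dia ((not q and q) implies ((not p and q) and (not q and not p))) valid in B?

Yes, valid

Tableau for the negation not Dia ((not q and q) implies ((not p and q) and (not q and not p))):
1. not Dia ((not q and q) implies ((not p and q) and (not q and not p))), u
2. not ((not q and q) implies ((not p and q) and (not q and not p))), u
3. not q and q, u
4. not ((not p and q) and (not q and not p)), u
5. not q, u
6. q, u
Accessibility: uRu
Branch closes: q and not q both at u.
Every branch of the negation's tableau closes; the branch above is one of them.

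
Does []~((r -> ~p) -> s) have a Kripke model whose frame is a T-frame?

1. []~((r -> ~p) -> s), u
2. ~((r -> ~p) -> s), u
3. r -> ~p, u
4. ~s, u
5. ~p, u
Accessibility: uRu

Yes, satisfiable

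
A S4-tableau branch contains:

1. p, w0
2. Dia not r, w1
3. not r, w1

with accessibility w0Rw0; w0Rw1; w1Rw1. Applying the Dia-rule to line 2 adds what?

a fresh world w2 with w1Rw2, and not r at w2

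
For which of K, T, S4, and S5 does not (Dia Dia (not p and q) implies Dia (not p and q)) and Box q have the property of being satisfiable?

K, T

S4-tableau for the formula:
1. not (Dia Dia (not p and q) implies Dia (not p and q)) and Box q, u
2. not (Dia Dia (not p and q) implies Dia (not p and q)), u
3. Box q, u
4. Dia Dia (not p and q), u
5. not Dia (not p and q), u
6. q, u
7. not (not p and q), u
8. p, u
9. Dia (not p and q), v
10. q, v
11. not (not p and q), v
12. p, v
13. not p and q, w
14. not p, w
15. q, w
16. not (not p and q), w
17. not q, w
Accessibility: uRu, uRv, uRw, vRv, vRw, wRw
Branch closes: q and not q both at w.
Every branch closes (one shown): unsatisfiable in S4, hence also in S5 (every S5-frame is an S4-frame).
T-tableau for the formula:
1. not (Dia Dia (not p and q) implies Dia (not p and q)) and Box q, u
2. not (Dia Dia (not p and q) implies Dia (not p and q)), u
3. Box q, u
4. Dia Dia (not p and q), u
5. not Dia (not p and q), u
6. q, u
7. not (not p and q), u
8. p, u
9. Dia (not p and q), v
10. q, v
11. not (not p and q), v
12. p, v
13. not p and q, w
14. not p, w
15. q, w
Accessibility: uRu, uRv, vRv, vRw, wRw
Complete open branch: satisfiable in T, hence also in K (this T-model is also a K-model).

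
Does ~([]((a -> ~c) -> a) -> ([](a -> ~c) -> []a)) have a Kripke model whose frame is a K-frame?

1. ~([]((a -> ~c) -> a) -> ([](a -> ~c) -> []a)), 0
2. []((a -> ~c) -> a), 0
3. ~([](a -> ~c) -> []a), 0
4. [](a -> ~c), 0
5. ~[]a, 0
6. ~a, 1
7. (a -> ~c) -> a, 1
8. a -> ~c, 1
9. ~(a -> ~c), 1
10. a, 1
11. c, 1
Accessibility: 0R1
Branch closes: a and ~a both at 1.
All branches of the tableau close; one closing branch shown above.

Unsatisfiable (every branch closes)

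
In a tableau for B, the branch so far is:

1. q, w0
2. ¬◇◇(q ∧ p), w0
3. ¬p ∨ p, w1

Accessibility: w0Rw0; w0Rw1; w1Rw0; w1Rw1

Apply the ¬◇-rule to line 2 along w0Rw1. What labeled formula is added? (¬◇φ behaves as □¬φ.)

¬◇φ behaves as □¬φ: propagate the negated body to each accessible world.

¬◇(q ∧ p), w1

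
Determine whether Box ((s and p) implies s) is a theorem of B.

Tableau for the negation not Box ((s and p) implies s):
1. not Box ((s and p) implies s), 0
2. not ((s and p) implies s), 1
3. s and p, 1
4. not s, 1
5. s, 1
6. p, 1
Accessibility: 0R0, 0R1, 1R0, 1R1
Branch closes: s and not s both at 1.
All branches of the negation close; one closing branch shown above.

Valid in B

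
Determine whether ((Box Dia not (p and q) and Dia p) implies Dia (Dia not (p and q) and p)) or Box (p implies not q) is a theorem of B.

Tableau for the negation not (((Box Dia not (p and q) and Dia p) implies Dia (Dia not (p and q) and p)) or Box (p implies not q)):
1. not (((Box Dia not (p and q) and Dia p) implies Dia (Dia not (p and q) and p)) or Box (p implies not q)), 0
2. not ((Box Dia not (p and q) and Dia p) implies Dia (Dia not (p and q) and p)), 0
3. not Box (p implies not q), 0
4. Box Dia not (p and q) and Dia p, 0
5. not Dia (Dia not (p and q) and p), 0
6. Box Dia not (p and q), 0
7. Dia p, 0
8. not (Dia not (p and q) and p), 0
9. Dia not (p and q), 0
10. not Dia not (p and q), 0
11. p and q, 0
12. p, 0
13. q, 0
14. not (p implies not q), 1
15. p, 1
16. q, 1
17. not (Dia not (p and q) and p), 1
18. Dia not (p and q), 1
19. p and q, 1
20. not Dia not (p and q), 1
21. p, 2
22. not (Dia not (p and q) and p), 2
23. Dia not (p and q), 2
24. p and q, 2
25. q, 2
26. not Dia not (p and q), 2
27. not (p and q), 3
28. not (Dia not (p and q) and p), 3
29. Dia not (p and q), 3
30. p and q, 3
31. p, 3
32. q, 3
33. not q, 3
Accessibility: 0R0, 0R1, 0R2, 0R3, 1R0, 1R1, 2R0, 2R2, 3R0, 3R3
Branch closes: q and not q both at 3.
All branches of the negation close; one closing branch shown above.

Valid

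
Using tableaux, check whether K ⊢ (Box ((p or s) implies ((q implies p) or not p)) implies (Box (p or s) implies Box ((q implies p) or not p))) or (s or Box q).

Valid in K

Tableau for the negation not ((Box ((p or s) implies ((q implies p) or not p)) implies (Box (p or s) implies Box ((q implies p) or not p))) or (s or Box q)):
1. not ((Box ((p or s) implies ((q implies p) or not p)) implies (Box (p or s) implies Box ((q implies p) or not p))) or (s or Box q)), u
2. not (Box ((p or s) implies ((q implies p) or not p)) implies (Box (p or s) implies Box ((q implies p) or not p))), u
3. not (s or Box q), u
4. Box ((p or s) implies ((q implies p) or not p)), u
5. not (Box (p or s) implies Box ((q implies p) or not p)), u
6. not s, u
7. not Box q, u
8. Box (p or s), u
9. not Box ((q implies p) or not p), u
10. not q, v
11. (p or s) implies ((q implies p) or not p), v
12. p or s, v
13. (q implies p) or not p, v
14. s, v
15. q implies p, v
16. p, v
17. not ((q implies p) or not p), w
18. not (q implies p), w
19. p, w
20. q, w
21. not p, w
Accessibility: uRv, uRw
Branch closes: p and not p both at w.
All branches of the negation close; one closing branch shown above.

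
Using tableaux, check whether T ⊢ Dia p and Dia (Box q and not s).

Invalid (countermodel exists)

Tableau for the negation not (Dia p and Dia (Box q and not s)):
1. not (Dia p and Dia (Box q and not s)), u
2. not Dia (Box q and not s), u   [neg-and-rule on 1 (branches; this branch)]
3. not (Box q and not s), u   [neg-Dia-rule on 2 via uRu]
4. s, u   [neg-and-rule on 3 (branches; this branch)]
Accessibility: uRu
The negation has an open branch (countermodel exists).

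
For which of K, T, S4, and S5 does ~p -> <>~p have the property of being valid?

K-tableau for the negation ~(~p -> <>~p):
1. ~(~p -> <>~p), u
2. ~p, u
3. ~<>~p, u
Complete open branch: countermodel on a K-frame, so not valid in K.
T-tableau for the negation ~(~p -> <>~p):
1. ~(~p -> <>~p), u
2. ~p, u
3. ~<>~p, u
4. p, u
Accessibility: uRu
Branch closes: p and ~p both at u.
Every branch closes (one shown): valid in T, hence also in S4, S5 (every theorem of T is a theorem of S4 and S5).

T, S4, S5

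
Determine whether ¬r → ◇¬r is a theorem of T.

Tableau for the negation ¬(¬r → ◇¬r):
1. ¬(¬r → ◇¬r), w0
2. ¬r, w0
3. ¬◇¬r, w0
4. r, w0
Accessibility: w0Rw0
Branch closes: r and ¬r both at w0.
Every branch of the negation's tableau closes; the branch above is one of them.

Valid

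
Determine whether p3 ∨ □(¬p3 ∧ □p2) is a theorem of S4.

Tableau for the negation ¬(p3 ∨ □(¬p3 ∧ □p2)):
1. ¬(p3 ∨ □(¬p3 ∧ □p2)), u
2. ¬p3, u
3. ¬□(¬p3 ∧ □p2), u
4. ¬(¬p3 ∧ □p2), v
5. ¬□p2, v
6. ¬p2, w
Accessibility: uRu, uRv, uRw, vRv, vRw, wRw
The negation has an open branch (countermodel exists).

Invalid (countermodel exists)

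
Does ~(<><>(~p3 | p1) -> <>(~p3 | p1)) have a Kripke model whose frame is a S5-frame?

Unsatisfiable

1. ~(<><>(~p3 | p1) -> <>(~p3 | p1)), u
2. <><>(~p3 | p1), u
3. ~<>(~p3 | p1), u
4. ~(~p3 | p1), u
5. p3, u
6. ~p1, u
7. <>(~p3 | p1), v
8. ~(~p3 | p1), v
9. p3, v
10. ~p1, v
11. ~p3 | p1, w
12. ~(~p3 | p1), w
13. p3, w
14. ~p1, w
15. p1, w
Accessibility: uRu, uRv, uRw, vRu, vRv, vRw, wRu, wRv, wRw
Branch closes: p1 and ~p1 both at w.
All branches of the tableau close; one closing branch shown above.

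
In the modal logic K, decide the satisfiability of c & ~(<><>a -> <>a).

Yes, satisfiable

1. c & ~(<><>a -> <>a), u
2. c, u
3. ~(<><>a -> <>a), u
4. <><>a, u
5. ~<>a, u
6. <>a, v
7. ~a, v
8. a, w
Accessibility: uRv, vRw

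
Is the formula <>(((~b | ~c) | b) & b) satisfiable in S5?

1. <>(((~b | ~c) | b) & b), u
2. ((~b | ~c) | b) & b, v
3. (~b | ~c) | b, v
4. b, v
Accessibility: uRu, uRv, vRu, vRv

Yes, satisfiable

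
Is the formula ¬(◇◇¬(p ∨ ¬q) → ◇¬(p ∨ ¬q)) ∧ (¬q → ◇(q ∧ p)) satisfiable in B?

1. ¬(◇◇¬(p ∨ ¬q) → ◇¬(p ∨ ¬q)) ∧ (¬q → ◇(q ∧ p)), u
2. ¬(◇◇¬(p ∨ ¬q) → ◇¬(p ∨ ¬q)), u
3. ¬q → ◇(q ∧ p), u
4. ◇◇¬(p ∨ ¬q), u
5. ¬◇¬(p ∨ ¬q), u
6. p ∨ ¬q, u
7. ◇(q ∧ p), u
8. ¬q, u
9. ◇¬(p ∨ ¬q), v
10. p ∨ ¬q, v
11. ¬q, v
12. q ∧ p, w
13. q, w
14. p, w
15. p ∨ ¬q, w
16. ¬(p ∨ ¬q), x
17. ¬p, x
18. q, x
Accessibility: uRu, uRv, uRw, vRu, vRv, vRx, wRu, wRw, xRv, xRx

Satisfiable (open branch found)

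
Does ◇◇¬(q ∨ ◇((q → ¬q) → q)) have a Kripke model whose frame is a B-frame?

1. ◇◇¬(q ∨ ◇((q → ¬q) → q)), 0
2. ◇¬(q ∨ ◇((q → ¬q) → q)), 1   [◇-rule on 1: fresh world 1, 0R1]
3. ¬(q ∨ ◇((q → ¬q) → q)), 2   [◇-rule on 2: fresh world 2, 1R2]
4. ¬q, 2   [¬∨-rule on 3]
5. ¬◇((q → ¬q) → q), 2   [¬∨-rule on 3]
6. ¬((q → ¬q) → q), 1   [¬◇-rule on 5 via 2R1]
7. q → ¬q, 1   [¬→-rule on 6]
8. ¬q, 1   [¬→-rule on 6]
9. ¬((q → ¬q) → q), 2   [¬◇-rule on 5 via 2R2]
10. q → ¬q, 2   [¬→-rule on 9]
Accessibility: 0R0, 0R1, 1R0, 1R1, 1R2, 2R1, 2R2

Satisfiable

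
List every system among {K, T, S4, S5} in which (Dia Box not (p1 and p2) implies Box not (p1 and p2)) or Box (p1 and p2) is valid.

S5

S5-tableau for the negation not ((Dia Box not (p1 and p2) implies Box not (p1 and p2)) or Box (p1 and p2)):
1. not ((Dia Box not (p1 and p2) implies Box not (p1 and p2)) or Box (p1 and p2)), u
2. not (Dia Box not (p1 and p2) implies Box not (p1 and p2)), u
3. not Box (p1 and p2), u
4. Dia Box not (p1 and p2), u
5. not Box not (p1 and p2), u
6. not (p1 and p2), v
7. not p2, v
8. Box not (p1 and p2), w
9. not (p1 and p2), u
10. not (p1 and p2), w
11. not p2, u
12. not p2, w
13. p1 and p2, x
14. p1, x
15. p2, x
16. not (p1 and p2), x
17. not p2, x
Accessibility: uRu, uRv, uRw, uRx, vRu, vRv, vRw, vRx, wRu, wRv, wRw, wRx, xRu, xRv, xRw, xRx
Branch closes: p2 and not p2 both at x.
Every branch closes (one shown): valid in S5.
S4-tableau for the negation not ((Dia Box not (p1 and p2) implies Box not (p1 and p2)) or Box (p1 and p2)):
1. not ((Dia Box not (p1 and p2) implies Box not (p1 and p2)) or Box (p1 and p2)), u
2. not (Dia Box not (p1 and p2) implies Box not (p1 and p2)), u
3. not Box (p1 and p2), u
4. Dia Box not (p1 and p2), u
5. not Box not (p1 and p2), u
6. not (p1 and p2), v
7. not p2, v
8. Box not (p1 and p2), w
9. not (p1 and p2), w
10. not p2, w
11. p1 and p2, x
12. p1, x
13. p2, x
Accessibility: uRu, uRv, uRw, uRx, vRv, wRw, xRx
Complete open branch: countermodel on an S4-frame, so not valid in S4, nor in K, T (the same frame is also a K-frame and a T-frame).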